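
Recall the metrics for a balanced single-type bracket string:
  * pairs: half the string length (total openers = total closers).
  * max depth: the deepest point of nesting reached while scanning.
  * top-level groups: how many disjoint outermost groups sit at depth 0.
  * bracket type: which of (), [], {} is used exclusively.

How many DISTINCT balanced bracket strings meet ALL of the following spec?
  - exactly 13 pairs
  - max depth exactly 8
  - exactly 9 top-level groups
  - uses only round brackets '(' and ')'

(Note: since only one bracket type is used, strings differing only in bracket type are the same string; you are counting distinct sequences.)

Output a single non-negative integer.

Answer: 0

Derivation:
Spec: pairs=13 depth=8 groups=9
Count(depth <= 8) = 1260
Count(depth <= 7) = 1260
Count(depth == 8) = 1260 - 1260 = 0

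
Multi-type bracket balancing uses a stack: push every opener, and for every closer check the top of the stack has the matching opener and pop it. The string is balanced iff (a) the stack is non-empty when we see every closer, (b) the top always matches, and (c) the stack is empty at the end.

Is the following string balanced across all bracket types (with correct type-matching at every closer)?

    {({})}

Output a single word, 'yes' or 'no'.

Answer: yes

Derivation:
pos 0: push '{'; stack = {
pos 1: push '('; stack = {(
pos 2: push '{'; stack = {({
pos 3: '}' matches '{'; pop; stack = {(
pos 4: ')' matches '('; pop; stack = {
pos 5: '}' matches '{'; pop; stack = (empty)
end: stack empty → VALID
Verdict: properly nested → yes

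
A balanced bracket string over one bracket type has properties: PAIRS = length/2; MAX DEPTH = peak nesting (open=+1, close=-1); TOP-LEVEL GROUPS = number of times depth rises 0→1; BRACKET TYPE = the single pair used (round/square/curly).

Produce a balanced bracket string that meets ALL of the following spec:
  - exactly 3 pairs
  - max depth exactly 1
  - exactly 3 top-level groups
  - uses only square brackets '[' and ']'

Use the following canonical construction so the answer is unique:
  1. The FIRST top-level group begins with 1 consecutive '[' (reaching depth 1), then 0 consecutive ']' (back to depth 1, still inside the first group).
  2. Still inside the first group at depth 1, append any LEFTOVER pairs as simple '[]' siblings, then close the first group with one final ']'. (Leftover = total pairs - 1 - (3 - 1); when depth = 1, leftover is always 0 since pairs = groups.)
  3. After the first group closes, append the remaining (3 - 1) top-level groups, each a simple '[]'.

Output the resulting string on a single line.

Spec: pairs=3 depth=1 groups=3
Leftover pairs = 3 - 1 - (3-1) = 0
First group: deep chain of depth 1 + 0 sibling pairs
Remaining 2 groups: simple '[]' each

Answer: [][][]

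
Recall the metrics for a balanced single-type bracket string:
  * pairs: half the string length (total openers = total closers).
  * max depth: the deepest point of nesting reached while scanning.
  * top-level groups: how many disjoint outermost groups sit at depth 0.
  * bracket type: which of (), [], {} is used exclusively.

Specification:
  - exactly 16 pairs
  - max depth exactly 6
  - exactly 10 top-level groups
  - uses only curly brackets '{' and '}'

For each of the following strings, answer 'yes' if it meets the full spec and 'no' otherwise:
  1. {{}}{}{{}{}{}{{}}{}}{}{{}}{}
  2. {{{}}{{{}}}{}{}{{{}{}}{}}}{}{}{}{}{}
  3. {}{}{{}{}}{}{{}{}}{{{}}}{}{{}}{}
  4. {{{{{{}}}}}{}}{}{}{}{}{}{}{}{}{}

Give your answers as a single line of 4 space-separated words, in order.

String 1 '{{}}{}{{}{}{}{{}}{}}{}{{}}{}': depth seq [1 2 1 0 1 0 1 2 1 2 1 2 1 2 3 2 1 2 1 0 1 0 1 2 1 0 1 0]
  -> pairs=14 depth=3 groups=6 -> no
String 2 '{{{}}{{{}}}{}{}{{{}{}}{}}}{}{}{}{}{}': depth seq [1 2 3 2 1 2 3 4 3 2 1 2 1 2 1 2 3 4 3 4 3 2 3 2 1 0 1 0 1 0 1 0 1 0 1 0]
  -> pairs=18 depth=4 groups=6 -> no
String 3 '{}{}{{}{}}{}{{}{}}{{{}}}{}{{}}{}': depth seq [1 0 1 0 1 2 1 2 1 0 1 0 1 2 1 2 1 0 1 2 3 2 1 0 1 0 1 2 1 0 1 0]
  -> pairs=16 depth=3 groups=9 -> no
String 4 '{{{{{{}}}}}{}}{}{}{}{}{}{}{}{}{}': depth seq [1 2 3 4 5 6 5 4 3 2 1 2 1 0 1 0 1 0 1 0 1 0 1 0 1 0 1 0 1 0 1 0]
  -> pairs=16 depth=6 groups=10 -> yes

Answer: no no no yes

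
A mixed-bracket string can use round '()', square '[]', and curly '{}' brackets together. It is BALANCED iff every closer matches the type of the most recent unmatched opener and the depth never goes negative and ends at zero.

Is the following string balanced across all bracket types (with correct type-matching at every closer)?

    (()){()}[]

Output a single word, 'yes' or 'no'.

Answer: yes

Derivation:
pos 0: push '('; stack = (
pos 1: push '('; stack = ((
pos 2: ')' matches '('; pop; stack = (
pos 3: ')' matches '('; pop; stack = (empty)
pos 4: push '{'; stack = {
pos 5: push '('; stack = {(
pos 6: ')' matches '('; pop; stack = {
pos 7: '}' matches '{'; pop; stack = (empty)
pos 8: push '['; stack = [
pos 9: ']' matches '['; pop; stack = (empty)
end: stack empty → VALID
Verdict: properly nested → yes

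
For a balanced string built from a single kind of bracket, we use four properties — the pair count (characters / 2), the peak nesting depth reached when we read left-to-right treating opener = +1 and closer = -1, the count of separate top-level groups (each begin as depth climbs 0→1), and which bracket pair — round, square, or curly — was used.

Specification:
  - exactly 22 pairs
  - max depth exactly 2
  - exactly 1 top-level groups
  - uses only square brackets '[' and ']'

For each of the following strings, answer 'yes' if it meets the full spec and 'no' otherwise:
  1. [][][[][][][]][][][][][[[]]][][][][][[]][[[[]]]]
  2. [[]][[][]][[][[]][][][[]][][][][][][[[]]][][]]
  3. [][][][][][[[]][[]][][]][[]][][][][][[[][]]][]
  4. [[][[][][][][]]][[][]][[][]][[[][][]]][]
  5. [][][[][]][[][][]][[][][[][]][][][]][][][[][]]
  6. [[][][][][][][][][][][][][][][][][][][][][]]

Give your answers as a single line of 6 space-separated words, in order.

String 1 '[][][[][][][]][][][][][[[]]][][][][][[]][[[[]]]]': depth seq [1 0 1 0 1 2 1 2 1 2 1 2 1 0 1 0 1 0 1 0 1 0 1 2 3 2 1 0 1 0 1 0 1 0 1 0 1 2 1 0 1 2 3 4 3 2 1 0]
  -> pairs=24 depth=4 groups=14 -> no
String 2 '[[]][[][]][[][[]][][][[]][][][][][][[[]]][][]]': depth seq [1 2 1 0 1 2 1 2 1 0 1 2 1 2 3 2 1 2 1 2 1 2 3 2 1 2 1 2 1 2 1 2 1 2 1 2 3 4 3 2 1 2 1 2 1 0]
  -> pairs=23 depth=4 groups=3 -> no
String 3 '[][][][][][[[]][[]][][]][[]][][][][][[[][]]][]': depth seq [1 0 1 0 1 0 1 0 1 0 1 2 3 2 1 2 3 2 1 2 1 2 1 0 1 2 1 0 1 0 1 0 1 0 1 0 1 2 3 2 3 2 1 0 1 0]
  -> pairs=23 depth=3 groups=13 -> no
String 4 '[[][[][][][][]]][[][]][[][]][[[][][]]][]': depth seq [1 2 1 2 3 2 3 2 3 2 3 2 3 2 1 0 1 2 1 2 1 0 1 2 1 2 1 0 1 2 3 2 3 2 3 2 1 0 1 0]
  -> pairs=20 depth=3 groups=5 -> no
String 5 '[][][[][]][[][][]][[][][[][]][][][]][][][[][]]': depth seq [1 0 1 0 1 2 1 2 1 0 1 2 1 2 1 2 1 0 1 2 1 2 1 2 3 2 3 2 1 2 1 2 1 2 1 0 1 0 1 0 1 2 1 2 1 0]
  -> pairs=23 depth=3 groups=8 -> no
String 6 '[[][][][][][][][][][][][][][][][][][][][][]]': depth seq [1 2 1 2 1 2 1 2 1 2 1 2 1 2 1 2 1 2 1 2 1 2 1 2 1 2 1 2 1 2 1 2 1 2 1 2 1 2 1 2 1 2 1 0]
  -> pairs=22 depth=2 groups=1 -> yes

Answer: no no no no no yes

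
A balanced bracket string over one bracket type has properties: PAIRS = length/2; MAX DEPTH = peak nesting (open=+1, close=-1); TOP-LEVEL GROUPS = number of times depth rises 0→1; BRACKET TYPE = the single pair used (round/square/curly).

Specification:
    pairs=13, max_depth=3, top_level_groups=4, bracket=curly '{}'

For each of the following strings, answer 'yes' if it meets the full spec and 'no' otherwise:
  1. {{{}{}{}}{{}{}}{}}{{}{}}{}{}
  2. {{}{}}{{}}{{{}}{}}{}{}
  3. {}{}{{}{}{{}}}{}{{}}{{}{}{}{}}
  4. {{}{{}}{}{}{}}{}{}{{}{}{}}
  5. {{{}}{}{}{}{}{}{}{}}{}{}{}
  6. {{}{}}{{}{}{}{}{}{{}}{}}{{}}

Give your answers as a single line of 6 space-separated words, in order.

Answer: no no no yes yes no

Derivation:
String 1 '{{{}{}{}}{{}{}}{}}{{}{}}{}{}': depth seq [1 2 3 2 3 2 3 2 1 2 3 2 3 2 1 2 1 0 1 2 1 2 1 0 1 0 1 0]
  -> pairs=14 depth=3 groups=4 -> no
String 2 '{{}{}}{{}}{{{}}{}}{}{}': depth seq [1 2 1 2 1 0 1 2 1 0 1 2 3 2 1 2 1 0 1 0 1 0]
  -> pairs=11 depth=3 groups=5 -> no
String 3 '{}{}{{}{}{{}}}{}{{}}{{}{}{}{}}': depth seq [1 0 1 0 1 2 1 2 1 2 3 2 1 0 1 0 1 2 1 0 1 2 1 2 1 2 1 2 1 0]
  -> pairs=15 depth=3 groups=6 -> no
String 4 '{{}{{}}{}{}{}}{}{}{{}{}{}}': depth seq [1 2 1 2 3 2 1 2 1 2 1 2 1 0 1 0 1 0 1 2 1 2 1 2 1 0]
  -> pairs=13 depth=3 groups=4 -> yes
String 5 '{{{}}{}{}{}{}{}{}{}}{}{}{}': depth seq [1 2 3 2 1 2 1 2 1 2 1 2 1 2 1 2 1 2 1 0 1 0 1 0 1 0]
  -> pairs=13 depth=3 groups=4 -> yes
String 6 '{{}{}}{{}{}{}{}{}{{}}{}}{{}}': depth seq [1 2 1 2 1 0 1 2 1 2 1 2 1 2 1 2 1 2 3 2 1 2 1 0 1 2 1 0]
  -> pairs=14 depth=3 groups=3 -> no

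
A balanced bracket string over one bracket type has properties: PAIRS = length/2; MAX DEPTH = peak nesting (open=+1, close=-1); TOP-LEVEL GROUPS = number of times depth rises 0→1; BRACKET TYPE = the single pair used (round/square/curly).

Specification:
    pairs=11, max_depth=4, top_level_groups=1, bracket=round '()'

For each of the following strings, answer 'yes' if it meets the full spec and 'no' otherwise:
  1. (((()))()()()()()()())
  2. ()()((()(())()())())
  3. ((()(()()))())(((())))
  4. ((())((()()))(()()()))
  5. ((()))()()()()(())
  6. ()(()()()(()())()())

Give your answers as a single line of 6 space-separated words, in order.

Answer: yes no no yes no no

Derivation:
String 1 '(((()))()()()()()()())': depth seq [1 2 3 4 3 2 1 2 1 2 1 2 1 2 1 2 1 2 1 2 1 0]
  -> pairs=11 depth=4 groups=1 -> yes
String 2 '()()((()(())()())())': depth seq [1 0 1 0 1 2 3 2 3 4 3 2 3 2 3 2 1 2 1 0]
  -> pairs=10 depth=4 groups=3 -> no
String 3 '((()(()()))())(((())))': depth seq [1 2 3 2 3 4 3 4 3 2 1 2 1 0 1 2 3 4 3 2 1 0]
  -> pairs=11 depth=4 groups=2 -> no
String 4 '((())((()()))(()()()))': depth seq [1 2 3 2 1 2 3 4 3 4 3 2 1 2 3 2 3 2 3 2 1 0]
  -> pairs=11 depth=4 groups=1 -> yes
String 5 '((()))()()()()(())': depth seq [1 2 3 2 1 0 1 0 1 0 1 0 1 0 1 2 1 0]
  -> pairs=9 depth=3 groups=6 -> no
String 6 '()(()()()(()())()())': depth seq [1 0 1 2 1 2 1 2 1 2 3 2 3 2 1 2 1 2 1 0]
  -> pairs=10 depth=3 groups=2 -> no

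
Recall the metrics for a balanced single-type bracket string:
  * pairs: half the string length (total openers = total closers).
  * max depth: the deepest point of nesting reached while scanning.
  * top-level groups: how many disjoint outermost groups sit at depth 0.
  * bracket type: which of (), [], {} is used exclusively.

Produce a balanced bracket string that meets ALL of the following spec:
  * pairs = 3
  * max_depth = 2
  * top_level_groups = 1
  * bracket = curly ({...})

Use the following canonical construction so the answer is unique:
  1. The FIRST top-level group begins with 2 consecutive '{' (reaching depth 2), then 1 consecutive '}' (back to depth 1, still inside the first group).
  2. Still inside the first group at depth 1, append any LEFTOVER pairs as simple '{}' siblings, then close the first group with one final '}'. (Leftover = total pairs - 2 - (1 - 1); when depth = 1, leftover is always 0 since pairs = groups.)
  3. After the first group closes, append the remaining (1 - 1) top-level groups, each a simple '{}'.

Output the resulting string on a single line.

Answer: {{}{}}

Derivation:
Spec: pairs=3 depth=2 groups=1
Leftover pairs = 3 - 2 - (1-1) = 1
First group: deep chain of depth 2 + 1 sibling pairs
Remaining 0 groups: simple '{}' each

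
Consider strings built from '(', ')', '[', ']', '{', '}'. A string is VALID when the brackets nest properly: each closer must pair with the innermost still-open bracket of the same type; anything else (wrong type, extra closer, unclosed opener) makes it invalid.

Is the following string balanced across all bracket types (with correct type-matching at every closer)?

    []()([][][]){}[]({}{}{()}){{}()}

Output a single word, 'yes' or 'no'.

pos 0: push '['; stack = [
pos 1: ']' matches '['; pop; stack = (empty)
pos 2: push '('; stack = (
pos 3: ')' matches '('; pop; stack = (empty)
pos 4: push '('; stack = (
pos 5: push '['; stack = ([
pos 6: ']' matches '['; pop; stack = (
pos 7: push '['; stack = ([
pos 8: ']' matches '['; pop; stack = (
pos 9: push '['; stack = ([
pos 10: ']' matches '['; pop; stack = (
pos 11: ')' matches '('; pop; stack = (empty)
pos 12: push '{'; stack = {
pos 13: '}' matches '{'; pop; stack = (empty)
pos 14: push '['; stack = [
pos 15: ']' matches '['; pop; stack = (empty)
pos 16: push '('; stack = (
pos 17: push '{'; stack = ({
pos 18: '}' matches '{'; pop; stack = (
pos 19: push '{'; stack = ({
pos 20: '}' matches '{'; pop; stack = (
pos 21: push '{'; stack = ({
pos 22: push '('; stack = ({(
pos 23: ')' matches '('; pop; stack = ({
pos 24: '}' matches '{'; pop; stack = (
pos 25: ')' matches '('; pop; stack = (empty)
pos 26: push '{'; stack = {
pos 27: push '{'; stack = {{
pos 28: '}' matches '{'; pop; stack = {
pos 29: push '('; stack = {(
pos 30: ')' matches '('; pop; stack = {
pos 31: '}' matches '{'; pop; stack = (empty)
end: stack empty → VALID
Verdict: properly nested → yes

Answer: yes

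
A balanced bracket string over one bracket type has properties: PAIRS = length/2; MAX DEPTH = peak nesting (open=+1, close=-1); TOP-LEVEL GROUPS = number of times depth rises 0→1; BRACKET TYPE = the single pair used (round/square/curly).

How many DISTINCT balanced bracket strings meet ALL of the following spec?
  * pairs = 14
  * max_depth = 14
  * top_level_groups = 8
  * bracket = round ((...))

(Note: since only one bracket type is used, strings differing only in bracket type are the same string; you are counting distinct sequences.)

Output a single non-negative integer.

Answer: 0

Derivation:
Spec: pairs=14 depth=14 groups=8
Count(depth <= 14) = 15504
Count(depth <= 13) = 15504
Count(depth == 14) = 15504 - 15504 = 0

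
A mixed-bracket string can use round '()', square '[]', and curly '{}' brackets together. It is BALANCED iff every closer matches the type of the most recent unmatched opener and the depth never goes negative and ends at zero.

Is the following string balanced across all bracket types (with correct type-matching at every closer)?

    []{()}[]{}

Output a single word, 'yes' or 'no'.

pos 0: push '['; stack = [
pos 1: ']' matches '['; pop; stack = (empty)
pos 2: push '{'; stack = {
pos 3: push '('; stack = {(
pos 4: ')' matches '('; pop; stack = {
pos 5: '}' matches '{'; pop; stack = (empty)
pos 6: push '['; stack = [
pos 7: ']' matches '['; pop; stack = (empty)
pos 8: push '{'; stack = {
pos 9: '}' matches '{'; pop; stack = (empty)
end: stack empty → VALID
Verdict: properly nested → yes

Answer: yes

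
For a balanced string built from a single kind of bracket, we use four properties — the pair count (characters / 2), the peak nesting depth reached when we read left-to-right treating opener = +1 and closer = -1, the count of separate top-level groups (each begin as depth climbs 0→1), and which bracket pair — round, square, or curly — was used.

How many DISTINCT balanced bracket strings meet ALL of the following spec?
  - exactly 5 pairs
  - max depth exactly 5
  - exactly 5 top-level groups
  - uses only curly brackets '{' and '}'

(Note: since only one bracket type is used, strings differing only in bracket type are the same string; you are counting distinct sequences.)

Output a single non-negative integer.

Answer: 0

Derivation:
Spec: pairs=5 depth=5 groups=5
Count(depth <= 5) = 1
Count(depth <= 4) = 1
Count(depth == 5) = 1 - 1 = 0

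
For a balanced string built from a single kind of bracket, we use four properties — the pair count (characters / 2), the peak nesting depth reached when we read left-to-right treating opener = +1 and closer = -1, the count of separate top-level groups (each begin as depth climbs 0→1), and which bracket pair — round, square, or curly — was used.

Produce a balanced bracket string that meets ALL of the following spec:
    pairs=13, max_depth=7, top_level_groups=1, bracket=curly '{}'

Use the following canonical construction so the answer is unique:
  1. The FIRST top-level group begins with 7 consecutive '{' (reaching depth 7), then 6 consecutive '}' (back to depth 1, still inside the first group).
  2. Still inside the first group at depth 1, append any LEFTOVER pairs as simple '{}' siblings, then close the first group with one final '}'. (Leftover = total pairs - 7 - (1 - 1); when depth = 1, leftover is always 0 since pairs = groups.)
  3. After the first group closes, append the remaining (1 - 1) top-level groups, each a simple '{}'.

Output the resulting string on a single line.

Answer: {{{{{{{}}}}}}{}{}{}{}{}{}}

Derivation:
Spec: pairs=13 depth=7 groups=1
Leftover pairs = 13 - 7 - (1-1) = 6
First group: deep chain of depth 7 + 6 sibling pairs
Remaining 0 groups: simple '{}' each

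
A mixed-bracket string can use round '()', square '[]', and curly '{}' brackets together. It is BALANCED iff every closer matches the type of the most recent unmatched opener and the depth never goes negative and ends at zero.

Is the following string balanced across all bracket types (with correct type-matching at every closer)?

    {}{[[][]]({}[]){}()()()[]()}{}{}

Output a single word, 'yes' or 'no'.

pos 0: push '{'; stack = {
pos 1: '}' matches '{'; pop; stack = (empty)
pos 2: push '{'; stack = {
pos 3: push '['; stack = {[
pos 4: push '['; stack = {[[
pos 5: ']' matches '['; pop; stack = {[
pos 6: push '['; stack = {[[
pos 7: ']' matches '['; pop; stack = {[
pos 8: ']' matches '['; pop; stack = {
pos 9: push '('; stack = {(
pos 10: push '{'; stack = {({
pos 11: '}' matches '{'; pop; stack = {(
pos 12: push '['; stack = {([
pos 13: ']' matches '['; pop; stack = {(
pos 14: ')' matches '('; pop; stack = {
pos 15: push '{'; stack = {{
pos 16: '}' matches '{'; pop; stack = {
pos 17: push '('; stack = {(
pos 18: ')' matches '('; pop; stack = {
pos 19: push '('; stack = {(
pos 20: ')' matches '('; pop; stack = {
pos 21: push '('; stack = {(
pos 22: ')' matches '('; pop; stack = {
pos 23: push '['; stack = {[
pos 24: ']' matches '['; pop; stack = {
pos 25: push '('; stack = {(
pos 26: ')' matches '('; pop; stack = {
pos 27: '}' matches '{'; pop; stack = (empty)
pos 28: push '{'; stack = {
pos 29: '}' matches '{'; pop; stack = (empty)
pos 30: push '{'; stack = {
pos 31: '}' matches '{'; pop; stack = (empty)
end: stack empty → VALID
Verdict: properly nested → yes

Answer: yes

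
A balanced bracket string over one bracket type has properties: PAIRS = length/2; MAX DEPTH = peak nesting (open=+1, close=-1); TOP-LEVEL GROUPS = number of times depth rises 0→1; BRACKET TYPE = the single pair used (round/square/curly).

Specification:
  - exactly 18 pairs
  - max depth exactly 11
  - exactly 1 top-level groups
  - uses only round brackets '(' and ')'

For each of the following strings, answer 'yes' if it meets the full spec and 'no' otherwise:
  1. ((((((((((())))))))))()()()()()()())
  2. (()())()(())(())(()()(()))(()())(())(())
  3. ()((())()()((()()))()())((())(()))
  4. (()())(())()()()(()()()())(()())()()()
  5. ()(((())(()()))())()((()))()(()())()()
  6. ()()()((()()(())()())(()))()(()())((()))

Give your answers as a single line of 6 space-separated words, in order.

String 1 '((((((((((())))))))))()()()()()()())': depth seq [1 2 3 4 5 6 7 8 9 10 11 10 9 8 7 6 5 4 3 2 1 2 1 2 1 2 1 2 1 2 1 2 1 2 1 0]
  -> pairs=18 depth=11 groups=1 -> yes
String 2 '(()())()(())(())(()()(()))(()())(())(())': depth seq [1 2 1 2 1 0 1 0 1 2 1 0 1 2 1 0 1 2 1 2 1 2 3 2 1 0 1 2 1 2 1 0 1 2 1 0 1 2 1 0]
  -> pairs=20 depth=3 groups=8 -> no
String 3 '()((())()()((()()))()())((())(()))': depth seq [1 0 1 2 3 2 1 2 1 2 1 2 3 4 3 4 3 2 1 2 1 2 1 0 1 2 3 2 1 2 3 2 1 0]
  -> pairs=17 depth=4 groups=3 -> no
String 4 '(()())(())()()()(()()()())(()())()()()': depth seq [1 2 1 2 1 0 1 2 1 0 1 0 1 0 1 0 1 2 1 2 1 2 1 2 1 0 1 2 1 2 1 0 1 0 1 0 1 0]
  -> pairs=19 depth=2 groups=10 -> no
String 5 '()(((())(()()))())()((()))()(()())()()': depth seq [1 0 1 2 3 4 3 2 3 4 3 4 3 2 1 2 1 0 1 0 1 2 3 2 1 0 1 0 1 2 1 2 1 0 1 0 1 0]
  -> pairs=19 depth=4 groups=8 -> no
String 6 '()()()((()()(())()())(()))()(()())((()))': depth seq [1 0 1 0 1 0 1 2 3 2 3 2 3 4 3 2 3 2 3 2 1 2 3 2 1 0 1 0 1 2 1 2 1 0 1 2 3 2 1 0]
  -> pairs=20 depth=4 groups=7 -> no

Answer: yes no no no no no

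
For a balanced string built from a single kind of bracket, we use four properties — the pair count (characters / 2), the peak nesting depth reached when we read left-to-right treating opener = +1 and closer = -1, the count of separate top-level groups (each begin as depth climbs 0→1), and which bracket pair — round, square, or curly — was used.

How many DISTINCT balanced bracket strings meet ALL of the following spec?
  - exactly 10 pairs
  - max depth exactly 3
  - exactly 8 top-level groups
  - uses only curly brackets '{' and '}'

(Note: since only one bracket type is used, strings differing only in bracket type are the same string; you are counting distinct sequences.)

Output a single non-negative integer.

Spec: pairs=10 depth=3 groups=8
Count(depth <= 3) = 44
Count(depth <= 2) = 36
Count(depth == 3) = 44 - 36 = 8

Answer: 8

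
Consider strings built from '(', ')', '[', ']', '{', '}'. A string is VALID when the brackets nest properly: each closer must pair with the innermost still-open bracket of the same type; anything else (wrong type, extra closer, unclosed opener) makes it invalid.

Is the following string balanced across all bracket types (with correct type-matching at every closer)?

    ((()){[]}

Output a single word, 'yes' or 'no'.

Answer: no

Derivation:
pos 0: push '('; stack = (
pos 1: push '('; stack = ((
pos 2: push '('; stack = (((
pos 3: ')' matches '('; pop; stack = ((
pos 4: ')' matches '('; pop; stack = (
pos 5: push '{'; stack = ({
pos 6: push '['; stack = ({[
pos 7: ']' matches '['; pop; stack = ({
pos 8: '}' matches '{'; pop; stack = (
end: stack still non-empty (() → INVALID
Verdict: unclosed openers at end: ( → no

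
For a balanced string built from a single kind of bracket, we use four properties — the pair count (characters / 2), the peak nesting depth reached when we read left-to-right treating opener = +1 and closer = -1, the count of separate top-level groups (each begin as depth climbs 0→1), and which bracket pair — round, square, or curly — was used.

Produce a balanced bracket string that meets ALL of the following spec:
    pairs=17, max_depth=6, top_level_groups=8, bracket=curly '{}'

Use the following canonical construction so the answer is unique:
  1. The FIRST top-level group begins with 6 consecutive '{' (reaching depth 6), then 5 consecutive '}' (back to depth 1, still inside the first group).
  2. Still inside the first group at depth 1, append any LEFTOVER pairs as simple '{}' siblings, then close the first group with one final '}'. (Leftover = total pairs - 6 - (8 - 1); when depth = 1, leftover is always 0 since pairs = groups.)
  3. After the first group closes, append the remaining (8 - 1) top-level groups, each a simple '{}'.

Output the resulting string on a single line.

Answer: {{{{{{}}}}}{}{}{}{}}{}{}{}{}{}{}{}

Derivation:
Spec: pairs=17 depth=6 groups=8
Leftover pairs = 17 - 6 - (8-1) = 4
First group: deep chain of depth 6 + 4 sibling pairs
Remaining 7 groups: simple '{}' each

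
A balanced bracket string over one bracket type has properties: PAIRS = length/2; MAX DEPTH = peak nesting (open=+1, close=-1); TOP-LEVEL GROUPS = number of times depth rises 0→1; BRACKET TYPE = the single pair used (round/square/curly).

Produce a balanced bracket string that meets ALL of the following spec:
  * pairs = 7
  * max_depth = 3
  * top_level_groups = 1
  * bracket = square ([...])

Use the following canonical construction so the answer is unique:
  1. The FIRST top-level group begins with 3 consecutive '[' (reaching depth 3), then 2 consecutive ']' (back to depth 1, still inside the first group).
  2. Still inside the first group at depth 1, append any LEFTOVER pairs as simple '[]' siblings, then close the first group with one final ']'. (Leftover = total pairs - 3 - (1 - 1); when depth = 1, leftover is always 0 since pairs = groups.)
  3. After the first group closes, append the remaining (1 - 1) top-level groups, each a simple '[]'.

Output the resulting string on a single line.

Answer: [[[]][][][][]]

Derivation:
Spec: pairs=7 depth=3 groups=1
Leftover pairs = 7 - 3 - (1-1) = 4
First group: deep chain of depth 3 + 4 sibling pairs
Remaining 0 groups: simple '[]' each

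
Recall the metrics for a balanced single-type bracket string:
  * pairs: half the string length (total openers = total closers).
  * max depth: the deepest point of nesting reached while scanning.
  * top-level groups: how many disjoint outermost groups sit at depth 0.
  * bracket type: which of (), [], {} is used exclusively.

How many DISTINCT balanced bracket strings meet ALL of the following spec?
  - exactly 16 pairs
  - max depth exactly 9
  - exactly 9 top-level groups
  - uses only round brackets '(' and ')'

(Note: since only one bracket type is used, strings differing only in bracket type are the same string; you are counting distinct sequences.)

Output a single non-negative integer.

Answer: 0

Derivation:
Spec: pairs=16 depth=9 groups=9
Count(depth <= 9) = 95931
Count(depth <= 8) = 95931
Count(depth == 9) = 95931 - 95931 = 0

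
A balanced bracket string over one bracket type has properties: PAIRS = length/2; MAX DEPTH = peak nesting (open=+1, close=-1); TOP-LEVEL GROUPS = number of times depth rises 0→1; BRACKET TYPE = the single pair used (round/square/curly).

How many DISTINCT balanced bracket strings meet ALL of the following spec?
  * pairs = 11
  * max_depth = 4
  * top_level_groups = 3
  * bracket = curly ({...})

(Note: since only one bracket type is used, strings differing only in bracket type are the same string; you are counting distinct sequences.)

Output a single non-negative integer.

Spec: pairs=11 depth=4 groups=3
Count(depth <= 4) = 7194
Count(depth <= 3) = 2400
Count(depth == 4) = 7194 - 2400 = 4794

Answer: 4794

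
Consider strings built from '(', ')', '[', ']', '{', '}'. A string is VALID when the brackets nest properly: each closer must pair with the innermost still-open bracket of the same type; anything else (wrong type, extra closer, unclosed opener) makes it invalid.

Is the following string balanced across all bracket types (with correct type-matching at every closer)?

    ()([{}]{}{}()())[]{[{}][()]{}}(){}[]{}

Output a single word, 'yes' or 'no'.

Answer: yes

Derivation:
pos 0: push '('; stack = (
pos 1: ')' matches '('; pop; stack = (empty)
pos 2: push '('; stack = (
pos 3: push '['; stack = ([
pos 4: push '{'; stack = ([{
pos 5: '}' matches '{'; pop; stack = ([
pos 6: ']' matches '['; pop; stack = (
pos 7: push '{'; stack = ({
pos 8: '}' matches '{'; pop; stack = (
pos 9: push '{'; stack = ({
pos 10: '}' matches '{'; pop; stack = (
pos 11: push '('; stack = ((
pos 12: ')' matches '('; pop; stack = (
pos 13: push '('; stack = ((
pos 14: ')' matches '('; pop; stack = (
pos 15: ')' matches '('; pop; stack = (empty)
pos 16: push '['; stack = [
pos 17: ']' matches '['; pop; stack = (empty)
pos 18: push '{'; stack = {
pos 19: push '['; stack = {[
pos 20: push '{'; stack = {[{
pos 21: '}' matches '{'; pop; stack = {[
pos 22: ']' matches '['; pop; stack = {
pos 23: push '['; stack = {[
pos 24: push '('; stack = {[(
pos 25: ')' matches '('; pop; stack = {[
pos 26: ']' matches '['; pop; stack = {
pos 27: push '{'; stack = {{
pos 28: '}' matches '{'; pop; stack = {
pos 29: '}' matches '{'; pop; stack = (empty)
pos 30: push '('; stack = (
pos 31: ')' matches '('; pop; stack = (empty)
pos 32: push '{'; stack = {
pos 33: '}' matches '{'; pop; stack = (empty)
pos 34: push '['; stack = [
pos 35: ']' matches '['; pop; stack = (empty)
pos 36: push '{'; stack = {
pos 37: '}' matches '{'; pop; stack = (empty)
end: stack empty → VALID
Verdict: properly nested → yes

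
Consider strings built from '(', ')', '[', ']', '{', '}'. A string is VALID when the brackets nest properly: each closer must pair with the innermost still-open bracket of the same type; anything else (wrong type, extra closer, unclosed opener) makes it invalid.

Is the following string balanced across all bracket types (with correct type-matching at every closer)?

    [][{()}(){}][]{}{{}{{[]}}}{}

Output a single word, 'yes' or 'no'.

Answer: yes

Derivation:
pos 0: push '['; stack = [
pos 1: ']' matches '['; pop; stack = (empty)
pos 2: push '['; stack = [
pos 3: push '{'; stack = [{
pos 4: push '('; stack = [{(
pos 5: ')' matches '('; pop; stack = [{
pos 6: '}' matches '{'; pop; stack = [
pos 7: push '('; stack = [(
pos 8: ')' matches '('; pop; stack = [
pos 9: push '{'; stack = [{
pos 10: '}' matches '{'; pop; stack = [
pos 11: ']' matches '['; pop; stack = (empty)
pos 12: push '['; stack = [
pos 13: ']' matches '['; pop; stack = (empty)
pos 14: push '{'; stack = {
pos 15: '}' matches '{'; pop; stack = (empty)
pos 16: push '{'; stack = {
pos 17: push '{'; stack = {{
pos 18: '}' matches '{'; pop; stack = {
pos 19: push '{'; stack = {{
pos 20: push '{'; stack = {{{
pos 21: push '['; stack = {{{[
pos 22: ']' matches '['; pop; stack = {{{
pos 23: '}' matches '{'; pop; stack = {{
pos 24: '}' matches '{'; pop; stack = {
pos 25: '}' matches '{'; pop; stack = (empty)
pos 26: push '{'; stack = {
pos 27: '}' matches '{'; pop; stack = (empty)
end: stack empty → VALID
Verdict: properly nested → yes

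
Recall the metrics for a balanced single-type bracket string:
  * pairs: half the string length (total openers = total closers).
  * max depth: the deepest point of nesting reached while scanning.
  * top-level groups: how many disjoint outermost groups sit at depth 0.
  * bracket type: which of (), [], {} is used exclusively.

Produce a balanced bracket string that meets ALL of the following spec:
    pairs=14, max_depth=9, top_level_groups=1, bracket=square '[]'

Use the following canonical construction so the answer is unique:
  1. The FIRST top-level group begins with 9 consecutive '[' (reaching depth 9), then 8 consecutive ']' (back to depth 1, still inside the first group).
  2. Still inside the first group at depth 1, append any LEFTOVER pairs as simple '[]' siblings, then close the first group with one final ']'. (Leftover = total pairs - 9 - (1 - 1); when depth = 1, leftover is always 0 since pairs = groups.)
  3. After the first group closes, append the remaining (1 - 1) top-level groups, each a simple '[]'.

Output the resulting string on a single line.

Answer: [[[[[[[[[]]]]]]]][][][][][]]

Derivation:
Spec: pairs=14 depth=9 groups=1
Leftover pairs = 14 - 9 - (1-1) = 5
First group: deep chain of depth 9 + 5 sibling pairs
Remaining 0 groups: simple '[]' each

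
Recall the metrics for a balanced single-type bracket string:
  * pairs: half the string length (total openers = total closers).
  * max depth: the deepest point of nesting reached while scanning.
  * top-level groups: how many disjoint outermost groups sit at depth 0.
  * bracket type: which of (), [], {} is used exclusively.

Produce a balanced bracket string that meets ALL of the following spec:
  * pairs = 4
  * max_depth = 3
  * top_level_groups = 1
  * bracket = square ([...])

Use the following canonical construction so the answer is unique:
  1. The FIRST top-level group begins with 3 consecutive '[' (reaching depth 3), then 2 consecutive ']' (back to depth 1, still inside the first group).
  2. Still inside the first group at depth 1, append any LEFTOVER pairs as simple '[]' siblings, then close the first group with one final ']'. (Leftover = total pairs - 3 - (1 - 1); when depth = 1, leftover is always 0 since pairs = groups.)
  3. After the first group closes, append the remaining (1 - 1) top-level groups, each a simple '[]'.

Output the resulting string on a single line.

Answer: [[[]][]]

Derivation:
Spec: pairs=4 depth=3 groups=1
Leftover pairs = 4 - 3 - (1-1) = 1
First group: deep chain of depth 3 + 1 sibling pairs
Remaining 0 groups: simple '[]' each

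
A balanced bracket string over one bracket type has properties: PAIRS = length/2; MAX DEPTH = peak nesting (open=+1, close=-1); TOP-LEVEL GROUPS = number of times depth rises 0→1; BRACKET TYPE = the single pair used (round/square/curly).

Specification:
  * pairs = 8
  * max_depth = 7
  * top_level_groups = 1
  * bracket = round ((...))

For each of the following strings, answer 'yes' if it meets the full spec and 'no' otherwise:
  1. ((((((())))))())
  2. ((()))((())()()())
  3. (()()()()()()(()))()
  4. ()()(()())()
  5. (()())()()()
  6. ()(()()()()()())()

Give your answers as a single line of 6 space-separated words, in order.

String 1 '((((((())))))())': depth seq [1 2 3 4 5 6 7 6 5 4 3 2 1 2 1 0]
  -> pairs=8 depth=7 groups=1 -> yes
String 2 '((()))((())()()())': depth seq [1 2 3 2 1 0 1 2 3 2 1 2 1 2 1 2 1 0]
  -> pairs=9 depth=3 groups=2 -> no
String 3 '(()()()()()()(()))()': depth seq [1 2 1 2 1 2 1 2 1 2 1 2 1 2 3 2 1 0 1 0]
  -> pairs=10 depth=3 groups=2 -> no
String 4 '()()(()())()': depth seq [1 0 1 0 1 2 1 2 1 0 1 0]
  -> pairs=6 depth=2 groups=4 -> no
String 5 '(()())()()()': depth seq [1 2 1 2 1 0 1 0 1 0 1 0]
  -> pairs=6 depth=2 groups=4 -> no
String 6 '()(()()()()()())()': depth seq [1 0 1 2 1 2 1 2 1 2 1 2 1 2 1 0 1 0]
  -> pairs=9 depth=2 groups=3 -> no

Answer: yes no no no no no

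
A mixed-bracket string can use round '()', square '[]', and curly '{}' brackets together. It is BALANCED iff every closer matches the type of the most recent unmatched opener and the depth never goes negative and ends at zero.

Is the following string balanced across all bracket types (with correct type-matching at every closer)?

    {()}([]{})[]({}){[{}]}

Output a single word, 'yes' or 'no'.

Answer: yes

Derivation:
pos 0: push '{'; stack = {
pos 1: push '('; stack = {(
pos 2: ')' matches '('; pop; stack = {
pos 3: '}' matches '{'; pop; stack = (empty)
pos 4: push '('; stack = (
pos 5: push '['; stack = ([
pos 6: ']' matches '['; pop; stack = (
pos 7: push '{'; stack = ({
pos 8: '}' matches '{'; pop; stack = (
pos 9: ')' matches '('; pop; stack = (empty)
pos 10: push '['; stack = [
pos 11: ']' matches '['; pop; stack = (empty)
pos 12: push '('; stack = (
pos 13: push '{'; stack = ({
pos 14: '}' matches '{'; pop; stack = (
pos 15: ')' matches '('; pop; stack = (empty)
pos 16: push '{'; stack = {
pos 17: push '['; stack = {[
pos 18: push '{'; stack = {[{
pos 19: '}' matches '{'; pop; stack = {[
pos 20: ']' matches '['; pop; stack = {
pos 21: '}' matches '{'; pop; stack = (empty)
end: stack empty → VALID
Verdict: properly nested → yes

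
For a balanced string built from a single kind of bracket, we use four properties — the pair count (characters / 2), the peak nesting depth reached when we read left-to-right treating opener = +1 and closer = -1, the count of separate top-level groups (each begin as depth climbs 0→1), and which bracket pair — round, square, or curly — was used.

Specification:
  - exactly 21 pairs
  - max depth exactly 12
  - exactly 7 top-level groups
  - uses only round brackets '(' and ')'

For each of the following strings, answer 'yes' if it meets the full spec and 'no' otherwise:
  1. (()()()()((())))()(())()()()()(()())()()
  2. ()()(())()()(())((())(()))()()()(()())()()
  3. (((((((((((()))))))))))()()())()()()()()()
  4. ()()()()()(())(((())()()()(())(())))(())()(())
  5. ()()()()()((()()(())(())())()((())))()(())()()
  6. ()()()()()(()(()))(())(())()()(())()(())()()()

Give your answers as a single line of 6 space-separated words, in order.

String 1 '(()()()()((())))()(())()()()()(()())()()': depth seq [1 2 1 2 1 2 1 2 1 2 3 4 3 2 1 0 1 0 1 2 1 0 1 0 1 0 1 0 1 0 1 2 1 2 1 0 1 0 1 0]
  -> pairs=20 depth=4 groups=10 -> no
String 2 '()()(())()()(())((())(()))()()()(()())()()': depth seq [1 0 1 0 1 2 1 0 1 0 1 0 1 2 1 0 1 2 3 2 1 2 3 2 1 0 1 0 1 0 1 0 1 2 1 2 1 0 1 0 1 0]
  -> pairs=21 depth=3 groups=13 -> no
String 3 '(((((((((((()))))))))))()()())()()()()()()': depth seq [1 2 3 4 5 6 7 8 9 10 11 12 11 10 9 8 7 6 5 4 3 2 1 2 1 2 1 2 1 0 1 0 1 0 1 0 1 0 1 0 1 0]
  -> pairs=21 depth=12 groups=7 -> yes
String 4 '()()()()()(())(((())()()()(())(())))(())()(())': depth seq [1 0 1 0 1 0 1 0 1 0 1 2 1 0 1 2 3 4 3 2 3 2 3 2 3 2 3 4 3 2 3 4 3 2 1 0 1 2 1 0 1 0 1 2 1 0]
  -> pairs=23 depth=4 groups=10 -> no
String 5 '()()()()()((()()(())(())())()((())))()(())()()': depth seq [1 0 1 0 1 0 1 0 1 0 1 2 3 2 3 2 3 4 3 2 3 4 3 2 3 2 1 2 1 2 3 4 3 2 1 0 1 0 1 2 1 0 1 0 1 0]
  -> pairs=23 depth=4 groups=10 -> no
String 6 '()()()()()(()(()))(())(())()()(())()(())()()()': depth seq [1 0 1 0 1 0 1 0 1 0 1 2 1 2 3 2 1 0 1 2 1 0 1 2 1 0 1 0 1 0 1 2 1 0 1 0 1 2 1 0 1 0 1 0 1 0]
  -> pairs=23 depth=3 groups=16 -> no

Answer: no no yes no no no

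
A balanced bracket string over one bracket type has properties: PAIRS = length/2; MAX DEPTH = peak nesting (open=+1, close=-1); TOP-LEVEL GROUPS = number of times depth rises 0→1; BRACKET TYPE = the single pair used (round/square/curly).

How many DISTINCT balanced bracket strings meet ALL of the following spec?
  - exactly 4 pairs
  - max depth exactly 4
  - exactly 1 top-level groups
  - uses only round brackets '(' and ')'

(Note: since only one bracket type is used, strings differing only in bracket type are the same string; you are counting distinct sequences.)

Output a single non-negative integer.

Spec: pairs=4 depth=4 groups=1
Count(depth <= 4) = 5
Count(depth <= 3) = 4
Count(depth == 4) = 5 - 4 = 1

Answer: 1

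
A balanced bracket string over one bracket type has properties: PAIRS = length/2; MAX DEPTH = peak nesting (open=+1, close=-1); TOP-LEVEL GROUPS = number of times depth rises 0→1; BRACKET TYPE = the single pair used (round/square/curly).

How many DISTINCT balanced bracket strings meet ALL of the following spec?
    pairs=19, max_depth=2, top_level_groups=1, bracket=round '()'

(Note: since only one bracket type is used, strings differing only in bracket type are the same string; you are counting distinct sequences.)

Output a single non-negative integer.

Spec: pairs=19 depth=2 groups=1
Count(depth <= 2) = 1
Count(depth <= 1) = 0
Count(depth == 2) = 1 - 0 = 1

Answer: 1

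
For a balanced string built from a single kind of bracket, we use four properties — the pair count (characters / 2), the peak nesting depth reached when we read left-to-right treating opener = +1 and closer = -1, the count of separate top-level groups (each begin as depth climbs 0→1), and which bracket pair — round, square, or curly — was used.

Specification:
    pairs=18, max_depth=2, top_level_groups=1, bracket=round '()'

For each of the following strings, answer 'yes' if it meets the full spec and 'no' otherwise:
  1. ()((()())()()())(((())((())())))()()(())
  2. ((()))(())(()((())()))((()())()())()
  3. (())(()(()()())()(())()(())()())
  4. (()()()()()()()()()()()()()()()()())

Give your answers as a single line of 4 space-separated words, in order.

String 1 '()((()())()()())(((())((())())))()()(())': depth seq [1 0 1 2 3 2 3 2 1 2 1 2 1 2 1 0 1 2 3 4 3 2 3 4 5 4 3 4 3 2 1 0 1 0 1 0 1 2 1 0]
  -> pairs=20 depth=5 groups=6 -> no
String 2 '((()))(())(()((())()))((()())()())()': depth seq [1 2 3 2 1 0 1 2 1 0 1 2 1 2 3 4 3 2 3 2 1 0 1 2 3 2 3 2 1 2 1 2 1 0 1 0]
  -> pairs=18 depth=4 groups=5 -> no
String 3 '(())(()(()()())()(())()(())()())': depth seq [1 2 1 0 1 2 1 2 3 2 3 2 3 2 1 2 1 2 3 2 1 2 1 2 3 2 1 2 1 2 1 0]
  -> pairs=16 depth=3 groups=2 -> no
String 4 '(()()()()()()()()()()()()()()()()())': depth seq [1 2 1 2 1 2 1 2 1 2 1 2 1 2 1 2 1 2 1 2 1 2 1 2 1 2 1 2 1 2 1 2 1 2 1 0]
  -> pairs=18 depth=2 groups=1 -> yes

Answer: no no no yes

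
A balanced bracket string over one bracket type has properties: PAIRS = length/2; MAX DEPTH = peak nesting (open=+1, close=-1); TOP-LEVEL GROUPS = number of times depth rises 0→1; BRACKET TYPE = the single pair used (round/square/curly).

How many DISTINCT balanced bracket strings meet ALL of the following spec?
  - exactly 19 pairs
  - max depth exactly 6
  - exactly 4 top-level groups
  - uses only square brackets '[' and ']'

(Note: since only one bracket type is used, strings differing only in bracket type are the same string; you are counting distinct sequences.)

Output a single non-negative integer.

Answer: 56322260

Derivation:
Spec: pairs=19 depth=6 groups=4
Count(depth <= 6) = 158087744
Count(depth <= 5) = 101765484
Count(depth == 6) = 158087744 - 101765484 = 56322260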